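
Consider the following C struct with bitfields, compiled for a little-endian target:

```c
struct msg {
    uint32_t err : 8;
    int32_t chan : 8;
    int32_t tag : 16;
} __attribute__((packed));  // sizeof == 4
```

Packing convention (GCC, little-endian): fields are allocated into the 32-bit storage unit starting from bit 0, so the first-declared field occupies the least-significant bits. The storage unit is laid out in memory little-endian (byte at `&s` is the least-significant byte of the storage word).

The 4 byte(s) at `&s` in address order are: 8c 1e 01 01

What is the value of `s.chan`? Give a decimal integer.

30

[0]=0x8c [1]=0x1e [2]=0x01 [3]=0x01 (little-endian) → word 0x01011e8c
err [0+:8] = (word>>0) & 0xff = 140
chan [8+:8] = (word>>8) & 0xff = 30  ←
tag [16+:16] = (word>>16) & 0xffff = 257
chan signed 8b, MSB=0: value = 30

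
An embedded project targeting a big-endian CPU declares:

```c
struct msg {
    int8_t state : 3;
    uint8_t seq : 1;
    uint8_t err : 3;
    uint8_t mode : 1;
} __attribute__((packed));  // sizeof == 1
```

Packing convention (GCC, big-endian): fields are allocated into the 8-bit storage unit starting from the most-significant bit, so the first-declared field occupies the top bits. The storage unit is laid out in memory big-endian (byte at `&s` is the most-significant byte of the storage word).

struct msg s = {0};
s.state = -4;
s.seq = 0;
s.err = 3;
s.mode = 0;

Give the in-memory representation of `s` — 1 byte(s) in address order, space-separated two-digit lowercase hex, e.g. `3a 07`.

state (3b) val=-4 bits=0x4 at bit 5: 0x80
seq (1b) val=0 bits=0x0 at bit 4: 0x80
err (3b) val=3 bits=0x3 at bit 1: 0x86
mode (1b) val=0 bits=0x0 at bit 0: 0x86
word = 0x86 → big-endian bytes:
  [0]=0x86

86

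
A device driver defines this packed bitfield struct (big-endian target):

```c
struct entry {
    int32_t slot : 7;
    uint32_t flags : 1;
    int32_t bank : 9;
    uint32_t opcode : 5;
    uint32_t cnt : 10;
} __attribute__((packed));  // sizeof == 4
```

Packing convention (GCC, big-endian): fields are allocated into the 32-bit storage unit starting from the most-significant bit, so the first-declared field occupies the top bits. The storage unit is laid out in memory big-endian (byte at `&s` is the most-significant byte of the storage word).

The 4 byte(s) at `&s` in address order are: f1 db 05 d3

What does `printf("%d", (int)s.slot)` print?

[0]=0xf1 [1]=0xdb [2]=0x05 [3]=0xd3 (big-endian) → word 0xf1db05d3
slot:7 @ bit 25 → (0xf1db05d3>>25)&0x7f = 0x78  ←
flags:1 @ bit 24 → (0xf1db05d3>>24)&0x1 = 0x1
bank:9 @ bit 15 → (0xf1db05d3>>15)&0x1ff = 0x1b6
opcode:5 @ bit 10 → (0xf1db05d3>>10)&0x1f = 0x1
cnt:10 @ bit 0 → (0xf1db05d3>>0)&0x3ff = 0x1d3
slot signed 7b, MSB=1: 120 - 128 = -8

-8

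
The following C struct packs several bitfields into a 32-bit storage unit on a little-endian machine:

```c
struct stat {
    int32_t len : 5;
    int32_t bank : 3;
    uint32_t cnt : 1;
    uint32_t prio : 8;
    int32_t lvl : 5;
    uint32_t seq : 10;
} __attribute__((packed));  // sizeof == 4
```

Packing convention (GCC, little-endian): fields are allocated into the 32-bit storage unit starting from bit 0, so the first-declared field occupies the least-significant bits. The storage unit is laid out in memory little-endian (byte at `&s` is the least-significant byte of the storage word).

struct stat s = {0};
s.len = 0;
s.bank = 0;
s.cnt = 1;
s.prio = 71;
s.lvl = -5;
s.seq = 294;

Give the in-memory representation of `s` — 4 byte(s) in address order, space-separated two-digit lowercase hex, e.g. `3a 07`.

len (5b) val=0 bits=0x0 at bit 0: 0x00000000
bank (3b) val=0 bits=0x0 at bit 5: 0x00000000
cnt (1b) val=1 bits=0x1 at bit 8: 0x00000100
prio (8b) val=71 bits=0x47 at bit 9: 0x00008f00
lvl (5b) val=-5 bits=0x1b at bit 17: 0x00368f00
seq (10b) val=294 bits=0x126 at bit 22: 0x49b68f00
word = 0x49b68f00 → little-endian bytes:
  [0]=0x00  [1]=0x8f  [2]=0xb6  [3]=0x49

00 8f b6 49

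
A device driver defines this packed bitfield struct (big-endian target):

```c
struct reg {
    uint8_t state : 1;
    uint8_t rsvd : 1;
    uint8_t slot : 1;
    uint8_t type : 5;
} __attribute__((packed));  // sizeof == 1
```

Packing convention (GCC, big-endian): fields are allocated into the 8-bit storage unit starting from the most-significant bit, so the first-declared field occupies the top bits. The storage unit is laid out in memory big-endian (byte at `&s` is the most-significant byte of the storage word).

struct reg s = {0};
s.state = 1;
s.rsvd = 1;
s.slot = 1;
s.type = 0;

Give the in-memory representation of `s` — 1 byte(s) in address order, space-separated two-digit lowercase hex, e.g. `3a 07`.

state:1 = 1 → 0x1 << 7 → word 0x80
rsvd:1 = 1 → 0x1 << 6 → word 0xc0
slot:1 = 1 → 0x1 << 5 → word 0xe0
type:5 = 0 → 0x0 << 0 → word 0xe0
word = 0xe0 → big-endian bytes:
  [0]=0xe0

e0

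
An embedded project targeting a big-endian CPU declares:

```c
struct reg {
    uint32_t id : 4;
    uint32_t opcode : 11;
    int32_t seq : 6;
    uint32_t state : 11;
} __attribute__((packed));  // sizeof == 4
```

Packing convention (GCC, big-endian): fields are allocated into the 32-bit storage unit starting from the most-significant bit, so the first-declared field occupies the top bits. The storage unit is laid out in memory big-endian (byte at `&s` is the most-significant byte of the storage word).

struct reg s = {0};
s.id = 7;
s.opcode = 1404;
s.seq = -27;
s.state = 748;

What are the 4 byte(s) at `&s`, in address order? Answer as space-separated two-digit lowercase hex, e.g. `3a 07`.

id:4 = 7 → 0x7 << 28 → word 0x70000000
opcode:11 = 1404 → 0x57c << 17 → word 0x7af80000
seq:6 = -27 → 0x25 << 11 → word 0x7af92800
state:11 = 748 → 0x2ec << 0 → word 0x7af92aec
word = 0x7af92aec → big-endian bytes:
  [0]=0x7a  [1]=0xf9  [2]=0x2a  [3]=0xec

7a f9 2a ec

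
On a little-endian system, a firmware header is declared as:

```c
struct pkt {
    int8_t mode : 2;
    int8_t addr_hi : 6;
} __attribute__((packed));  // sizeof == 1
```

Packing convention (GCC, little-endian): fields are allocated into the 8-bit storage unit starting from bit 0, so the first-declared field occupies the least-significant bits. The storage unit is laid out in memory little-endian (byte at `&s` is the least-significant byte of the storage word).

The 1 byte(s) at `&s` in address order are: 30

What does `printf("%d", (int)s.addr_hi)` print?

12

[0]=0x30 (little-endian) → word 0x30
mode [0+:2] = (word>>0) & 0x3 = 0
addr_hi [2+:6] = (word>>2) & 0x3f = 12  ←
addr_hi signed 6b, MSB=0: value = 12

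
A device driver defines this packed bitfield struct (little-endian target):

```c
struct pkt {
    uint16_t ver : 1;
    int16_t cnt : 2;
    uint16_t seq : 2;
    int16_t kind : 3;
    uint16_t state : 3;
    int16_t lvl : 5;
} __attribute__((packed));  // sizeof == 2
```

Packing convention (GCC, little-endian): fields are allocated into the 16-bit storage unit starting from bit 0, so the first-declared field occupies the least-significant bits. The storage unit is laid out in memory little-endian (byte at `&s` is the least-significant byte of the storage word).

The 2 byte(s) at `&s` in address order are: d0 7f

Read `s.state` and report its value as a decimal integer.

[0]=0xd0 [1]=0x7f (little-endian) → word 0x7fd0
ver:1 @ bit 0 → (0x7fd0>>0)&0x1 = 0x0
cnt:2 @ bit 1 → (0x7fd0>>1)&0x3 = 0x0
seq:2 @ bit 3 → (0x7fd0>>3)&0x3 = 0x2
kind:3 @ bit 5 → (0x7fd0>>5)&0x7 = 0x6
state:3 @ bit 8 → (0x7fd0>>8)&0x7 = 0x7  ←
lvl:5 @ bit 11 → (0x7fd0>>11)&0x1f = 0xf

7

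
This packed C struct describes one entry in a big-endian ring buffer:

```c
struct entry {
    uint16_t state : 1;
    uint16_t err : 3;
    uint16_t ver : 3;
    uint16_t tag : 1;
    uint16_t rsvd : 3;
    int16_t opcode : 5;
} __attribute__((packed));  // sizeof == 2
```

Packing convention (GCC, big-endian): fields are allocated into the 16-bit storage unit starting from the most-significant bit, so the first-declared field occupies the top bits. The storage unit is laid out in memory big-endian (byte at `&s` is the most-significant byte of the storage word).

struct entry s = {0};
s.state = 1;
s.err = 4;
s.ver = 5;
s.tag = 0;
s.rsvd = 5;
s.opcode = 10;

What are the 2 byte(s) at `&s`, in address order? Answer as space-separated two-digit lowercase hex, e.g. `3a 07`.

[15+:1] state=1 & 0x1 = 0x1; word=0x8000
[12+:3] err=4 & 0x7 = 0x4; word=0xc000
[9+:3] ver=5 & 0x7 = 0x5; word=0xca00
[8+:1] tag=0 & 0x1 = 0x0; word=0xca00
[5+:3] rsvd=5 & 0x7 = 0x5; word=0xcaa0
[0+:5] opcode=10 & 0x1f = 0xa; word=0xcaaa
word = 0xcaaa → big-endian bytes:
  [0]=0xca  [1]=0xaa

ca aa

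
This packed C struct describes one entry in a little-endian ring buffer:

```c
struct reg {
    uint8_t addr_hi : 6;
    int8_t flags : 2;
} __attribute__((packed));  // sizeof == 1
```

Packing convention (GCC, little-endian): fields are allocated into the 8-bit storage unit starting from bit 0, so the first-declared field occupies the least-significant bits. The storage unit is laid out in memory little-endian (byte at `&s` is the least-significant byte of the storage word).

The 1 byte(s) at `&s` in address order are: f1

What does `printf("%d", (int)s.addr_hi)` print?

49

[0]=0xf1 (little-endian) → word 0xf1
addr_hi:6 @ bit 0 → (0xf1>>0)&0x3f = 0x31  ←
flags:2 @ bit 6 → (0xf1>>6)&0x3 = 0x3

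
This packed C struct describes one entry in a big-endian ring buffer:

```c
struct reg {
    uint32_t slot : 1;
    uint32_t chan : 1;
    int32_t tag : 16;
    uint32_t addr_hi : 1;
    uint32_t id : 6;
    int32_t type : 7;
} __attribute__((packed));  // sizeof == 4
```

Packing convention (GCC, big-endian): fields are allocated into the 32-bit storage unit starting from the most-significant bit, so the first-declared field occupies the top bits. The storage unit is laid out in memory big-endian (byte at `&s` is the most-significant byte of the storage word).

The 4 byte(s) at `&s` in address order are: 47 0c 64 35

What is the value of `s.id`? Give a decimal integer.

8

[0]=0x47 [1]=0x0c [2]=0x64 [3]=0x35 (big-endian) → word 0x470c6435
slot [31+:1] = (word>>31) & 0x1 = 0
chan [30+:1] = (word>>30) & 0x1 = 1
tag [14+:16] = (word>>14) & 0xffff = 7217
addr_hi [13+:1] = (word>>13) & 0x1 = 1
id [7+:6] = (word>>7) & 0x3f = 8  ←
type [0+:7] = (word>>0) & 0x7f = 53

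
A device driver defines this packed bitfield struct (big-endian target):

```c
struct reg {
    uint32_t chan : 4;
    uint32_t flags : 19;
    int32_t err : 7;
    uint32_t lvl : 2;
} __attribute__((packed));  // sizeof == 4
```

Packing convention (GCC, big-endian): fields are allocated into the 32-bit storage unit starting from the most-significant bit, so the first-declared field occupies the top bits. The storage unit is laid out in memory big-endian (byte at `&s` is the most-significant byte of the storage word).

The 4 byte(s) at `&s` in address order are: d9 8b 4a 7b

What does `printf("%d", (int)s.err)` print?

30

[0]=0xd9 [1]=0x8b [2]=0x4a [3]=0x7b (big-endian) → word 0xd98b4a7b
chan:4 @ bit 28 → (0xd98b4a7b>>28)&0xf = 0xd
flags:19 @ bit 9 → (0xd98b4a7b>>9)&0x7ffff = 0x4c5a5
err:7 @ bit 2 → (0xd98b4a7b>>2)&0x7f = 0x1e  ←
lvl:2 @ bit 0 → (0xd98b4a7b>>0)&0x3 = 0x3
err signed 7b, MSB=0: value = 30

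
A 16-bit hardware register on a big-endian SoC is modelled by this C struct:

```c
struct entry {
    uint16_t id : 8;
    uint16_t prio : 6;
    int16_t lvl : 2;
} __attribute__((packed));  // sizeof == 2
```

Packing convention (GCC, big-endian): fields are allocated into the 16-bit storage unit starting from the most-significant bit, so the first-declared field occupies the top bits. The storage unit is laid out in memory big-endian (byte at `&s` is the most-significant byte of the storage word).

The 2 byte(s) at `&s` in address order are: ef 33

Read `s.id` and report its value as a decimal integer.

[0]=0xef [1]=0x33 (big-endian) → word 0xef33
id [8+:8] = (word>>8) & 0xff = 239  ←
prio [2+:6] = (word>>2) & 0x3f = 12
lvl [0+:2] = (word>>0) & 0x3 = 3

239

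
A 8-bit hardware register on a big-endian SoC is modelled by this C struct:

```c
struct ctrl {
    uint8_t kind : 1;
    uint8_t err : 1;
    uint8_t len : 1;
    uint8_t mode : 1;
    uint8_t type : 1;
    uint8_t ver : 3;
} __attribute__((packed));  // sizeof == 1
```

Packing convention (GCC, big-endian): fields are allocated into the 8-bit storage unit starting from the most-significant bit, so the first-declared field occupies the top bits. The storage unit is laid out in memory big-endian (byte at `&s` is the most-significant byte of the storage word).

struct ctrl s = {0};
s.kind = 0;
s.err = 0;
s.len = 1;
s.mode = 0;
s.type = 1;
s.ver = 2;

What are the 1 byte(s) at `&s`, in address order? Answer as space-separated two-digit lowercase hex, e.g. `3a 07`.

2a

[7+:1] kind=0 & 0x1 = 0x0; word=0x00
[6+:1] err=0 & 0x1 = 0x0; word=0x00
[5+:1] len=1 & 0x1 = 0x1; word=0x20
[4+:1] mode=0 & 0x1 = 0x0; word=0x20
[3+:1] type=1 & 0x1 = 0x1; word=0x28
[0+:3] ver=2 & 0x7 = 0x2; word=0x2a
word = 0x2a → big-endian bytes:
  [0]=0x2a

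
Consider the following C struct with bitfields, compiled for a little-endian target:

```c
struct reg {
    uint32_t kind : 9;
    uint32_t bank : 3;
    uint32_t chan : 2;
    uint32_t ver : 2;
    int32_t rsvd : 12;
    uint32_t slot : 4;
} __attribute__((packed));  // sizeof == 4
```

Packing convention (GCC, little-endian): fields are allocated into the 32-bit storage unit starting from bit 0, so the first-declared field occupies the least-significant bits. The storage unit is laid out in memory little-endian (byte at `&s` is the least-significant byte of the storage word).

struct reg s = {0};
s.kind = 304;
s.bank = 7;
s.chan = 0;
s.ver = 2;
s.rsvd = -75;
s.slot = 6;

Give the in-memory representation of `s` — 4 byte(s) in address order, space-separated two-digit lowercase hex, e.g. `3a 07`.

30 8f b5 6f

kind (9b) val=304 bits=0x130 at bit 0: 0x00000130
bank (3b) val=7 bits=0x7 at bit 9: 0x00000f30
chan (2b) val=0 bits=0x0 at bit 12: 0x00000f30
ver (2b) val=2 bits=0x2 at bit 14: 0x00008f30
rsvd (12b) val=-75 bits=0xfb5 at bit 16: 0x0fb58f30
slot (4b) val=6 bits=0x6 at bit 28: 0x6fb58f30
word = 0x6fb58f30 → little-endian bytes:
  [0]=0x30  [1]=0x8f  [2]=0xb5  [3]=0x6f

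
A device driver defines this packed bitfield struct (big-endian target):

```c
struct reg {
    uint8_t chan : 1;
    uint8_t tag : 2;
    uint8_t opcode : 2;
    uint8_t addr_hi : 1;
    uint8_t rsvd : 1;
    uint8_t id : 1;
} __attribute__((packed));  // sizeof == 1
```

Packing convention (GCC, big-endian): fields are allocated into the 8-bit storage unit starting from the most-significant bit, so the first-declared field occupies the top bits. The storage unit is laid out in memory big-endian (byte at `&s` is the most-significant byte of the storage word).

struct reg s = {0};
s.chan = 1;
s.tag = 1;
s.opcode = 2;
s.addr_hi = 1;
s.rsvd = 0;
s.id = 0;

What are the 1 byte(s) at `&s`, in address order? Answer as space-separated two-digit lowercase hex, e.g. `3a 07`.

[7+:1] chan=1 & 0x1 = 0x1; word=0x80
[5+:2] tag=1 & 0x3 = 0x1; word=0xa0
[3+:2] opcode=2 & 0x3 = 0x2; word=0xb0
[2+:1] addr_hi=1 & 0x1 = 0x1; word=0xb4
[1+:1] rsvd=0 & 0x1 = 0x0; word=0xb4
[0+:1] id=0 & 0x1 = 0x0; word=0xb4
word = 0xb4 → big-endian bytes:
  [0]=0xb4

b4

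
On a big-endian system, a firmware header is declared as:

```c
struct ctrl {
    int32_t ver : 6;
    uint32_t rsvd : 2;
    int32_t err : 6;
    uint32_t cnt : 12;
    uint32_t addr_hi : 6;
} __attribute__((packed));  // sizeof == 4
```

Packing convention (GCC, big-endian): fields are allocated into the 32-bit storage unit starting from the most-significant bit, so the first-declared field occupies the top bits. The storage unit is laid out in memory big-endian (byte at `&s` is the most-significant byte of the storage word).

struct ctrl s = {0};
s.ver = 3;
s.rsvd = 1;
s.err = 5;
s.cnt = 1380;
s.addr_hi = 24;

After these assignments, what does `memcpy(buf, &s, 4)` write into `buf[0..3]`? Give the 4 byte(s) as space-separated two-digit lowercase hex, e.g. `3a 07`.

[26+:6] ver=3 & 0x3f = 0x3; word=0x0c000000
[24+:2] rsvd=1 & 0x3 = 0x1; word=0x0d000000
[18+:6] err=5 & 0x3f = 0x5; word=0x0d140000
[6+:12] cnt=1380 & 0xfff = 0x564; word=0x0d155900
[0+:6] addr_hi=24 & 0x3f = 0x18; word=0x0d155918
word = 0x0d155918 → big-endian bytes:
  [0]=0x0d  [1]=0x15  [2]=0x59  [3]=0x18

0d 15 59 18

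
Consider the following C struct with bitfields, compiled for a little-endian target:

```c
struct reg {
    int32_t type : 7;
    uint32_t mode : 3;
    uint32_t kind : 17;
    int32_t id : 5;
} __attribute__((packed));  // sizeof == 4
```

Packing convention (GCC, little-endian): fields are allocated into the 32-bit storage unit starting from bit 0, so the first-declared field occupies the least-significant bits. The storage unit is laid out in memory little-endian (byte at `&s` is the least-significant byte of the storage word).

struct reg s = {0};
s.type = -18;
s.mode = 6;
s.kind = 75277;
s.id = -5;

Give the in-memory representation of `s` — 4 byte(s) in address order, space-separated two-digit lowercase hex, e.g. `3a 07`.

type (7b) val=-18 bits=0x6e at bit 0: 0x0000006e
mode (3b) val=6 bits=0x6 at bit 7: 0x0000036e
kind (17b) val=75277 bits=0x1260d at bit 10: 0x0498376e
id (5b) val=-5 bits=0x1b at bit 27: 0xdc98376e
word = 0xdc98376e → little-endian bytes:
  [0]=0x6e  [1]=0x37  [2]=0x98  [3]=0xdc

6e 37 98 dc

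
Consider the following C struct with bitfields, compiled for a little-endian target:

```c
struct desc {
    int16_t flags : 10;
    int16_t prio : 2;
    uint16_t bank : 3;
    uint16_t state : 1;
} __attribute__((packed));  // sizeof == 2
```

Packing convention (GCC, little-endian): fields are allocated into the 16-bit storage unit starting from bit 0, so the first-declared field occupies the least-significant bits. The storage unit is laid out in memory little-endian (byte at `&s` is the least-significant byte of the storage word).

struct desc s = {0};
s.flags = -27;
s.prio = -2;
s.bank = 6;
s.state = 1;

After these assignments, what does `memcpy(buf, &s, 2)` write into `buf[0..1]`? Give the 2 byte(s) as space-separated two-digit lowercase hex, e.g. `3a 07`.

e5 eb

flags:10 = -27 → 0x3e5 << 0 → word 0x03e5
prio:2 = -2 → 0x2 << 10 → word 0x0be5
bank:3 = 6 → 0x6 << 12 → word 0x6be5
state:1 = 1 → 0x1 << 15 → word 0xebe5
word = 0xebe5 → little-endian bytes:
  [0]=0xe5  [1]=0xeb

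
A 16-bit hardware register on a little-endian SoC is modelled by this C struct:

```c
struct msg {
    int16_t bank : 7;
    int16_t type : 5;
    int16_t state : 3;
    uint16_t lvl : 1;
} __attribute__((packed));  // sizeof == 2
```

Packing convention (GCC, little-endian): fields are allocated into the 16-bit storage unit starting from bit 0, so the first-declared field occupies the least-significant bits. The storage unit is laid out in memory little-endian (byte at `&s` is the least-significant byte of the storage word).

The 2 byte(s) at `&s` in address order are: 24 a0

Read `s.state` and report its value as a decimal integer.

[0]=0x24 [1]=0xa0 (little-endian) → word 0xa024
bank [0+:7] = (word>>0) & 0x7f = 36
type [7+:5] = (word>>7) & 0x1f = 0
state [12+:3] = (word>>12) & 0x7 = 2  ←
lvl [15+:1] = (word>>15) & 0x1 = 1
state signed 3b, MSB=0: value = 2

2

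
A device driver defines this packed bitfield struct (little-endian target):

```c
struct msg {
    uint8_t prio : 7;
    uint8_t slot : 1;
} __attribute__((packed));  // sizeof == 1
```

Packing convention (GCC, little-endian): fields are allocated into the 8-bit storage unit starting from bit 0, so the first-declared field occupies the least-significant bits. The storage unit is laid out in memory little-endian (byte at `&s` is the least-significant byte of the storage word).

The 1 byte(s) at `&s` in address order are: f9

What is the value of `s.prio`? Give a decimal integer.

121

[0]=0xf9 (little-endian) → word 0xf9
prio:7 @ bit 0 → (0xf9>>0)&0x7f = 0x79  ←
slot:1 @ bit 7 → (0xf9>>7)&0x1 = 0x1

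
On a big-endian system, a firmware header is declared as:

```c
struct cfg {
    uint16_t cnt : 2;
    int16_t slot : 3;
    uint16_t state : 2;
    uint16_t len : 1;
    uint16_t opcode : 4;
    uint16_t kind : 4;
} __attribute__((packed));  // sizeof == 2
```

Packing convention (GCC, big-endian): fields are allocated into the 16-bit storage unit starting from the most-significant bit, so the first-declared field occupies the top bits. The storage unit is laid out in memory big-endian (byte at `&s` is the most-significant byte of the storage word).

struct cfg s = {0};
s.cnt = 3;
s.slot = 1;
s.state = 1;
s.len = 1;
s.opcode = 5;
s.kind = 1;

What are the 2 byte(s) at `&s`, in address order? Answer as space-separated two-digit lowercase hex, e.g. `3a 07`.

[14+:2] cnt=3 & 0x3 = 0x3; word=0xc000
[11+:3] slot=1 & 0x7 = 0x1; word=0xc800
[9+:2] state=1 & 0x3 = 0x1; word=0xca00
[8+:1] len=1 & 0x1 = 0x1; word=0xcb00
[4+:4] opcode=5 & 0xf = 0x5; word=0xcb50
[0+:4] kind=1 & 0xf = 0x1; word=0xcb51
word = 0xcb51 → big-endian bytes:
  [0]=0xcb  [1]=0x51

cb 51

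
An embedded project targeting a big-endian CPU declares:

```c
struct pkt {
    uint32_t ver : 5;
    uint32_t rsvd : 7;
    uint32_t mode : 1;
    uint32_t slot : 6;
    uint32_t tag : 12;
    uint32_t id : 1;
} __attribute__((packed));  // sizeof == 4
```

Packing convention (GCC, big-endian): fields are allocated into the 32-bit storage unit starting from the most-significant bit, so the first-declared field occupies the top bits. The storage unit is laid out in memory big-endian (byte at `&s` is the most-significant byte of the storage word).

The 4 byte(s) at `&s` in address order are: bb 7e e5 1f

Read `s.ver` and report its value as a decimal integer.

23

[0]=0xbb [1]=0x7e [2]=0xe5 [3]=0x1f (big-endian) → word 0xbb7ee51f
ver:5 @ bit 27 → (0xbb7ee51f>>27)&0x1f = 0x17  ←
rsvd:7 @ bit 20 → (0xbb7ee51f>>20)&0x7f = 0x37
mode:1 @ bit 19 → (0xbb7ee51f>>19)&0x1 = 0x1
slot:6 @ bit 13 → (0xbb7ee51f>>13)&0x3f = 0x37
tag:12 @ bit 1 → (0xbb7ee51f>>1)&0xfff = 0x28f
id:1 @ bit 0 → (0xbb7ee51f>>0)&0x1 = 0x1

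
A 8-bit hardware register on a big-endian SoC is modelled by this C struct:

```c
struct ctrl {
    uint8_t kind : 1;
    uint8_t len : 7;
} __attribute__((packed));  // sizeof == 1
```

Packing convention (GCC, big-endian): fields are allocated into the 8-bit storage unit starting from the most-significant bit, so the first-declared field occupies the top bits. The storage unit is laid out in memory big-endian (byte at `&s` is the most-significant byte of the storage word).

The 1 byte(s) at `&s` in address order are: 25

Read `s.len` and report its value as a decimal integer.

37

[0]=0x25 (big-endian) → word 0x25
kind [7+:1] = (word>>7) & 0x1 = 0
len [0+:7] = (word>>0) & 0x7f = 37  ←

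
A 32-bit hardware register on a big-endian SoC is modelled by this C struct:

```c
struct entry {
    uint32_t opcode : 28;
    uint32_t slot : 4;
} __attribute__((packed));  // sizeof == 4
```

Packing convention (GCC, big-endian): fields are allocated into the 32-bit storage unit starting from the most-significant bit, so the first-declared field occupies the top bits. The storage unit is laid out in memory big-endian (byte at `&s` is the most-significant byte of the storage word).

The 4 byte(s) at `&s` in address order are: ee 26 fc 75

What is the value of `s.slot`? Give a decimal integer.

5

[0]=0xee [1]=0x26 [2]=0xfc [3]=0x75 (big-endian) → word 0xee26fc75
opcode [4+:28] = (word>>4) & 0xfffffff = 249720775
slot [0+:4] = (word>>0) & 0xf = 5  ←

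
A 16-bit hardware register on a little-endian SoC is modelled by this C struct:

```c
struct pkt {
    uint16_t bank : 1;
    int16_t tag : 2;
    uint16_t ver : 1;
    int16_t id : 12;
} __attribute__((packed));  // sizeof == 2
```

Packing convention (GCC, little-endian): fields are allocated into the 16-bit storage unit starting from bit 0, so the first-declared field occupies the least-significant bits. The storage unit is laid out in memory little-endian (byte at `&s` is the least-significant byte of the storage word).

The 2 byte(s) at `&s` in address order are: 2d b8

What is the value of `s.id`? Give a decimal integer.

-1150

[0]=0x2d [1]=0xb8 (little-endian) → word 0xb82d
bank:1 @ bit 0 → (0xb82d>>0)&0x1 = 0x1
tag:2 @ bit 1 → (0xb82d>>1)&0x3 = 0x2
ver:1 @ bit 3 → (0xb82d>>3)&0x1 = 0x1
id:12 @ bit 4 → (0xb82d>>4)&0xfff = 0xb82  ←
id signed 12b, MSB=1: 2946 - 4096 = -1150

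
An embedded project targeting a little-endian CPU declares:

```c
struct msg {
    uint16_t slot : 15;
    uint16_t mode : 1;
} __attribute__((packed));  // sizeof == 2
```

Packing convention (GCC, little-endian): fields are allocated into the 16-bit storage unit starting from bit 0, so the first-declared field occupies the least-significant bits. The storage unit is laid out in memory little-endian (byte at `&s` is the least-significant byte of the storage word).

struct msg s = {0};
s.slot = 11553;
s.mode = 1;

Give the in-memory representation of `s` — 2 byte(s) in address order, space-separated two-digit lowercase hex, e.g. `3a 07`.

21 ad

[0+:15] slot=11553 & 0x7fff = 0x2d21; word=0x2d21
[15+:1] mode=1 & 0x1 = 0x1; word=0xad21
word = 0xad21 → little-endian bytes:
  [0]=0x21  [1]=0xad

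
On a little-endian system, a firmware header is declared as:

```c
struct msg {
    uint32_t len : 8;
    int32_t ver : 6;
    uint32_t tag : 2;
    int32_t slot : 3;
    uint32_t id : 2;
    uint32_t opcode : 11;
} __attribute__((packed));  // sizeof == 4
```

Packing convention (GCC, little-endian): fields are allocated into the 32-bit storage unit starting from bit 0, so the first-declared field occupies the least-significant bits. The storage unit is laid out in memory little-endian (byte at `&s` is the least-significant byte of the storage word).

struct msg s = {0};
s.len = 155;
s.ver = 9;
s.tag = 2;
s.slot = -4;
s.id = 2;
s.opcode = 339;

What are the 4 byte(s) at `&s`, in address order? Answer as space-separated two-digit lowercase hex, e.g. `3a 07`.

[0+:8] len=155 & 0xff = 0x9b; word=0x0000009b
[8+:6] ver=9 & 0x3f = 0x9; word=0x0000099b
[14+:2] tag=2 & 0x3 = 0x2; word=0x0000899b
[16+:3] slot=-4 & 0x7 = 0x4; word=0x0004899b
[19+:2] id=2 & 0x3 = 0x2; word=0x0014899b
[21+:11] opcode=339 & 0x7ff = 0x153; word=0x2a74899b
word = 0x2a74899b → little-endian bytes:
  [0]=0x9b  [1]=0x89  [2]=0x74  [3]=0x2a

9b 89 74 2a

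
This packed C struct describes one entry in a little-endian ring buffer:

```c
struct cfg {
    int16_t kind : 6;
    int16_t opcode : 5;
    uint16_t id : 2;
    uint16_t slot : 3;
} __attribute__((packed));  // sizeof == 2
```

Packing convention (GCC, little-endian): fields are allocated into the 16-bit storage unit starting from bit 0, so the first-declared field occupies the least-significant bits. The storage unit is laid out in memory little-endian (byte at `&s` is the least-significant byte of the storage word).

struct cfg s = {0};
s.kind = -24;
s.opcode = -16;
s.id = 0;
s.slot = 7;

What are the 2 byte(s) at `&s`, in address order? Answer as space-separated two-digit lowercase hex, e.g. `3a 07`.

28 e4

kind:6 = -24 → 0x28 << 0 → word 0x0028
opcode:5 = -16 → 0x10 << 6 → word 0x0428
id:2 = 0 → 0x0 << 11 → word 0x0428
slot:3 = 7 → 0x7 << 13 → word 0xe428
word = 0xe428 → little-endian bytes:
  [0]=0x28  [1]=0xe4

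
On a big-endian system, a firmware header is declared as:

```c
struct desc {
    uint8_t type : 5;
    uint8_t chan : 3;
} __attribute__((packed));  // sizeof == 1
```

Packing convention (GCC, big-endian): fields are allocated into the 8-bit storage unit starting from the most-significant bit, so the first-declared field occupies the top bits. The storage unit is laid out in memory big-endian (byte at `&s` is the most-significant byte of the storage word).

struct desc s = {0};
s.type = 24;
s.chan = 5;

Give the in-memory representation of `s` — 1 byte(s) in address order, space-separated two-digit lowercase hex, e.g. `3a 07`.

c5

type:5 = 24 → 0x18 << 3 → word 0xc0
chan:3 = 5 → 0x5 << 0 → word 0xc5
word = 0xc5 → big-endian bytes:
  [0]=0xc5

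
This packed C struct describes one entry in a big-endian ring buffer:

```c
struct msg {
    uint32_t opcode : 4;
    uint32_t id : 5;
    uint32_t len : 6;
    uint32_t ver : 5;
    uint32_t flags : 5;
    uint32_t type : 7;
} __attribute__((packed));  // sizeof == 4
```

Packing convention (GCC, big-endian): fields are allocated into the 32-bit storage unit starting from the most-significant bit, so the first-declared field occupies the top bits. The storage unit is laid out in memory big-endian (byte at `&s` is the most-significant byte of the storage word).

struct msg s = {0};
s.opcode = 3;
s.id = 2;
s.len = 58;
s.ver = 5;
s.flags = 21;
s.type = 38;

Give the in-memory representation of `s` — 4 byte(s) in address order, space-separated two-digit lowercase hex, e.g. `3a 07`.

opcode:4 = 3 → 0x3 << 28 → word 0x30000000
id:5 = 2 → 0x2 << 23 → word 0x31000000
len:6 = 58 → 0x3a << 17 → word 0x31740000
ver:5 = 5 → 0x5 << 12 → word 0x31745000
flags:5 = 21 → 0x15 << 7 → word 0x31745a80
type:7 = 38 → 0x26 << 0 → word 0x31745aa6
word = 0x31745aa6 → big-endian bytes:
  [0]=0x31  [1]=0x74  [2]=0x5a  [3]=0xa6

31 74 5a a6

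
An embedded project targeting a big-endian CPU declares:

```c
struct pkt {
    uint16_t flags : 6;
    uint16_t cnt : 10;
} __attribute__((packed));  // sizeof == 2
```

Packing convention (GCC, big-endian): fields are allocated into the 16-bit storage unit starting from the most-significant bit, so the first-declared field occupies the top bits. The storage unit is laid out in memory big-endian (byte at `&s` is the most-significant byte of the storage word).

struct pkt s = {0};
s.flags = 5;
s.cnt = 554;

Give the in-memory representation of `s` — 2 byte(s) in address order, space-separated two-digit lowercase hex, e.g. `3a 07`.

flags (6b) val=5 bits=0x5 at bit 10: 0x1400
cnt (10b) val=554 bits=0x22a at bit 0: 0x162a
word = 0x162a → big-endian bytes:
  [0]=0x16  [1]=0x2a

16 2a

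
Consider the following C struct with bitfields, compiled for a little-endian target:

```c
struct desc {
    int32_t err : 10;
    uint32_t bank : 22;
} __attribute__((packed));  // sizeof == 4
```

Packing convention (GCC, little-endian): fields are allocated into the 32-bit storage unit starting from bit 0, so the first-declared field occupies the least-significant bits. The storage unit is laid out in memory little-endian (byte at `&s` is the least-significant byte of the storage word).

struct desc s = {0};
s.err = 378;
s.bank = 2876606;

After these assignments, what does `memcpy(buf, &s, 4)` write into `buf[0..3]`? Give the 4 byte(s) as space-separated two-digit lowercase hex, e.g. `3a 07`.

7a f9 92 af

err:10 = 378 → 0x17a << 0 → word 0x0000017a
bank:22 = 2876606 → 0x2be4be << 10 → word 0xaf92f97a
word = 0xaf92f97a → little-endian bytes:
  [0]=0x7a  [1]=0xf9  [2]=0x92  [3]=0xaf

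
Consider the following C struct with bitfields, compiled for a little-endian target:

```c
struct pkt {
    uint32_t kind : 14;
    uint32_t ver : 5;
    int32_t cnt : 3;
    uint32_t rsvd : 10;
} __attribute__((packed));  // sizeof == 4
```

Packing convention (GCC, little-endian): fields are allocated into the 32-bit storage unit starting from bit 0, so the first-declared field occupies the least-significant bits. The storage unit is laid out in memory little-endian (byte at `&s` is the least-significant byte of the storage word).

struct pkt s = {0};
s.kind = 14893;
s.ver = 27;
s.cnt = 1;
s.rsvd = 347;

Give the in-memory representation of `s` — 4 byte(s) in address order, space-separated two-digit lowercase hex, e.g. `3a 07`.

2d fa ce 56

kind:14 = 14893 → 0x3a2d << 0 → word 0x00003a2d
ver:5 = 27 → 0x1b << 14 → word 0x0006fa2d
cnt:3 = 1 → 0x1 << 19 → word 0x000efa2d
rsvd:10 = 347 → 0x15b << 22 → word 0x56cefa2d
word = 0x56cefa2d → little-endian bytes:
  [0]=0x2d  [1]=0xfa  [2]=0xce  [3]=0x56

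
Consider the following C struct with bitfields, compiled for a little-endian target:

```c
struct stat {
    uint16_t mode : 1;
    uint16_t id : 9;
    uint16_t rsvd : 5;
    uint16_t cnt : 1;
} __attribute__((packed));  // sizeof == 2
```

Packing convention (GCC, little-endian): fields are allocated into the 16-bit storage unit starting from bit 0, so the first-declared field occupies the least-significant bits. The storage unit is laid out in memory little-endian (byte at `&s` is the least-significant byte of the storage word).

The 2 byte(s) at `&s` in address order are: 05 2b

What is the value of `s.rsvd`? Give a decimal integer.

10

[0]=0x05 [1]=0x2b (little-endian) → word 0x2b05
mode [0+:1] = (word>>0) & 0x1 = 1
id [1+:9] = (word>>1) & 0x1ff = 386
rsvd [10+:5] = (word>>10) & 0x1f = 10  ←
cnt [15+:1] = (word>>15) & 0x1 = 0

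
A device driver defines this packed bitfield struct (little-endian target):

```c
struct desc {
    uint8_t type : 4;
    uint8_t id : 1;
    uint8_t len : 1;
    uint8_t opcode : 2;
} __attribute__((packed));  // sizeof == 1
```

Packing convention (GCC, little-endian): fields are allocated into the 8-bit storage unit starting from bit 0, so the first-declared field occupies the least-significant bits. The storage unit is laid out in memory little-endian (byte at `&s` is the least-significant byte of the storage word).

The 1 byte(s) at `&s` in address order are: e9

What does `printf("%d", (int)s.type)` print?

9

[0]=0xe9 (little-endian) → word 0xe9
type:4 @ bit 0 → (0xe9>>0)&0xf = 0x9  ←
id:1 @ bit 4 → (0xe9>>4)&0x1 = 0x0
len:1 @ bit 5 → (0xe9>>5)&0x1 = 0x1
opcode:2 @ bit 6 → (0xe9>>6)&0x3 = 0x3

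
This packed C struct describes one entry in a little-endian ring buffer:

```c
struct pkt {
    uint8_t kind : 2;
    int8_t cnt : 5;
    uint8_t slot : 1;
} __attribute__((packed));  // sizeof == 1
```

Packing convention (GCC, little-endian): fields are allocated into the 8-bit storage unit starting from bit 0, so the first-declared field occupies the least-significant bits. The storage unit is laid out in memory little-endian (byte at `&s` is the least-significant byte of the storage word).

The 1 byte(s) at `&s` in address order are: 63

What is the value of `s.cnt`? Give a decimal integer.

-8

[0]=0x63 (little-endian) → word 0x63
kind [0+:2] = (word>>0) & 0x3 = 3
cnt [2+:5] = (word>>2) & 0x1f = 24  ←
slot [7+:1] = (word>>7) & 0x1 = 0
cnt signed 5b, MSB=1: 24 - 32 = -8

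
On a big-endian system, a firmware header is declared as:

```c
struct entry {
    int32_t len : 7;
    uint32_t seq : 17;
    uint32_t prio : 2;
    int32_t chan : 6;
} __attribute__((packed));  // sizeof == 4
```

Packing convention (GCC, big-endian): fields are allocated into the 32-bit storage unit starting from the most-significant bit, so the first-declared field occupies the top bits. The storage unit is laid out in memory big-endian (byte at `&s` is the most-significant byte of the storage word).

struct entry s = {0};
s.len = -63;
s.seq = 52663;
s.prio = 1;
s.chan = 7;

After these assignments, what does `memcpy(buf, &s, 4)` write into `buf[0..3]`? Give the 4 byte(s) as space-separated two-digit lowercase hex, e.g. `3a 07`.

len:7 = -63 → 0x41 << 25 → word 0x82000000
seq:17 = 52663 → 0xcdb7 << 8 → word 0x82cdb700
prio:2 = 1 → 0x1 << 6 → word 0x82cdb740
chan:6 = 7 → 0x7 << 0 → word 0x82cdb747
word = 0x82cdb747 → big-endian bytes:
  [0]=0x82  [1]=0xcd  [2]=0xb7  [3]=0x47

82 cd b7 47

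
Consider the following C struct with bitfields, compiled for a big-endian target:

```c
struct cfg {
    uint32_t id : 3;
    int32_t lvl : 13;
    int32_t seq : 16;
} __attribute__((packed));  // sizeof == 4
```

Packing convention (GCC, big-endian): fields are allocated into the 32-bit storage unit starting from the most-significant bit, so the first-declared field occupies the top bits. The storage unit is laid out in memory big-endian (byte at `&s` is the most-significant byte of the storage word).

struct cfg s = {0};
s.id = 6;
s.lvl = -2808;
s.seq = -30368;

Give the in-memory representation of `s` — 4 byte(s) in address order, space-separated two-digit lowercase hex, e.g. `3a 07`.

id:3 = 6 → 0x6 << 29 → word 0xc0000000
lvl:13 = -2808 → 0x1508 << 16 → word 0xd5080000
seq:16 = -30368 → 0x8960 << 0 → word 0xd5088960
word = 0xd5088960 → big-endian bytes:
  [0]=0xd5  [1]=0x08  [2]=0x89  [3]=0x60

d5 08 89 60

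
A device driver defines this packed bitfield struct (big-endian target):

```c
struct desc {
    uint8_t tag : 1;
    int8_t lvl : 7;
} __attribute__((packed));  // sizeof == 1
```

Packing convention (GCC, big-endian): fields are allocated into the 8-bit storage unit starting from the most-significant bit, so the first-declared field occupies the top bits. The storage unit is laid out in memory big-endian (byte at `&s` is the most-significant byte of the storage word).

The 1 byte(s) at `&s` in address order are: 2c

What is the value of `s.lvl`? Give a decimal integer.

[0]=0x2c (big-endian) → word 0x2c
tag:1 @ bit 7 → (0x2c>>7)&0x1 = 0x0
lvl:7 @ bit 0 → (0x2c>>0)&0x7f = 0x2c  ←
lvl signed 7b, MSB=0: value = 44

44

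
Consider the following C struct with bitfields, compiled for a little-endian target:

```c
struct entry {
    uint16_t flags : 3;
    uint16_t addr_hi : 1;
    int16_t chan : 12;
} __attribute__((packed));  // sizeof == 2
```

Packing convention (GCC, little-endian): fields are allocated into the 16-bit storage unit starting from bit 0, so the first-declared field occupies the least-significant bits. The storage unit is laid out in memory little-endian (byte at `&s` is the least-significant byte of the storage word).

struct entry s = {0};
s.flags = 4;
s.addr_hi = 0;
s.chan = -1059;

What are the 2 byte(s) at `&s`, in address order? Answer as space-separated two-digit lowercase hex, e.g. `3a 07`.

[0+:3] flags=4 & 0x7 = 0x4; word=0x0004
[3+:1] addr_hi=0 & 0x1 = 0x0; word=0x0004
[4+:12] chan=-1059 & 0xfff = 0xbdd; word=0xbdd4
word = 0xbdd4 → little-endian bytes:
  [0]=0xd4  [1]=0xbd

d4 bd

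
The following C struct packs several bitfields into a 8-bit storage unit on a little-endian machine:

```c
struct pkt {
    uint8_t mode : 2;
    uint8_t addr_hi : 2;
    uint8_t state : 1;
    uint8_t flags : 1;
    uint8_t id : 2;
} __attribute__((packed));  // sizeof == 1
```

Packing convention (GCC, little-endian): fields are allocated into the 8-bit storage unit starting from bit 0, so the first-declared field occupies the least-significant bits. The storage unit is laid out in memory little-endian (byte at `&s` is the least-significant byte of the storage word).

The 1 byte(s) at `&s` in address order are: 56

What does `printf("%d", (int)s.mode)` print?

[0]=0x56 (little-endian) → word 0x56
mode:2 @ bit 0 → (0x56>>0)&0x3 = 0x2  ←
addr_hi:2 @ bit 2 → (0x56>>2)&0x3 = 0x1
state:1 @ bit 4 → (0x56>>4)&0x1 = 0x1
flags:1 @ bit 5 → (0x56>>5)&0x1 = 0x0
id:2 @ bit 6 → (0x56>>6)&0x3 = 0x1

2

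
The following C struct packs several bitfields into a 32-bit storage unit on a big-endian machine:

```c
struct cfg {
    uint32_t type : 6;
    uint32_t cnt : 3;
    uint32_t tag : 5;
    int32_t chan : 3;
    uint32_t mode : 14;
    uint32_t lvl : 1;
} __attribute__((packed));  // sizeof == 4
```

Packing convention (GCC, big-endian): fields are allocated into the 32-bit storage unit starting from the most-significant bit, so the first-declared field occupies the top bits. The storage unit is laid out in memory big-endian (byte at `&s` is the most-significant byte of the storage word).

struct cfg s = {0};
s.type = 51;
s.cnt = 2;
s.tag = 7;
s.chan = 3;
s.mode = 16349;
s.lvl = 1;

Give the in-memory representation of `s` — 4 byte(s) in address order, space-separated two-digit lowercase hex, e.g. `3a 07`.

[26+:6] type=51 & 0x3f = 0x33; word=0xcc000000
[23+:3] cnt=2 & 0x7 = 0x2; word=0xcd000000
[18+:5] tag=7 & 0x1f = 0x7; word=0xcd1c0000
[15+:3] chan=3 & 0x7 = 0x3; word=0xcd1d8000
[1+:14] mode=16349 & 0x3fff = 0x3fdd; word=0xcd1dffba
[0+:1] lvl=1 & 0x1 = 0x1; word=0xcd1dffbb
word = 0xcd1dffbb → big-endian bytes:
  [0]=0xcd  [1]=0x1d  [2]=0xff  [3]=0xbb

cd 1d ff bb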